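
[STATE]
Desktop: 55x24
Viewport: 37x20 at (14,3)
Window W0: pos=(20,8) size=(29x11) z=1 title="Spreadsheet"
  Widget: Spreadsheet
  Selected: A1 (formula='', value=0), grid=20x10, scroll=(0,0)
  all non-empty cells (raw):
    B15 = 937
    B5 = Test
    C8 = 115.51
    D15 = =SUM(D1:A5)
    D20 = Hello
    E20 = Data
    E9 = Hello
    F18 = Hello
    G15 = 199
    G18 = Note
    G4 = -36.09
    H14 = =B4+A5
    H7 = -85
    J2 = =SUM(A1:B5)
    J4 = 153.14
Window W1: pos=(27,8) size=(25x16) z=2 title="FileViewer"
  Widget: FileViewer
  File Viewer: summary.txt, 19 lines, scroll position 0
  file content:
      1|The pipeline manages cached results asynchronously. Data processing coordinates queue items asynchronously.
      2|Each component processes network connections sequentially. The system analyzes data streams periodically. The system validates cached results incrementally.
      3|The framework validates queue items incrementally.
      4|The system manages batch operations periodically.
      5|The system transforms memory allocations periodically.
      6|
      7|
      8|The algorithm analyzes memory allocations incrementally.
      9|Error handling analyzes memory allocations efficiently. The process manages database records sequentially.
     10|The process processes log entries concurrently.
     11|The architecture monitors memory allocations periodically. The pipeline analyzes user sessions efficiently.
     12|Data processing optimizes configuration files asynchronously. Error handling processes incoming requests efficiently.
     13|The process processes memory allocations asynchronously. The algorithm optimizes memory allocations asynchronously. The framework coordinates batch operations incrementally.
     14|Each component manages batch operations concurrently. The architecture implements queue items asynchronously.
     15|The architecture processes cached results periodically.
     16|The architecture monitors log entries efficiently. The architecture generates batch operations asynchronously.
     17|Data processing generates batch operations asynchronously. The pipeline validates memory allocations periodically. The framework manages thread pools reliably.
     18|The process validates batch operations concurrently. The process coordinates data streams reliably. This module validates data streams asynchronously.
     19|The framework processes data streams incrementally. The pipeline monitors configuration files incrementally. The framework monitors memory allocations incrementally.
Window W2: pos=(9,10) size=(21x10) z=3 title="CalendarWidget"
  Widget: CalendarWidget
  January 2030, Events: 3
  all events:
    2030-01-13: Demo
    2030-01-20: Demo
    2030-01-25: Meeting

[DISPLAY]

                                     
                                     
                                     
                                     
                                     
      ┏━━━━━━┏━━━━━━━━━━━━━━━━━━━━━━━
      ┃ Sprea┃ FileViewer            
━━━━━━━━━━━━━━━┓─────────────────────
endarWidget    ┃e pipeline manages c▲
───────────────┨ch component process█
January 2030   ┃e framework validate░
u We Th Fr Sa S┃e system manages bat░
1  2  3  4  5  ┃e system transforms ░
8  9 10 11 12 1┃                    ░
5 16 17 18 19 2┃                    ░
2 23 24 25* 26 ┃e algorithm analyzes░
━━━━━━━━━━━━━━━┛ror handling analyze░
             ┃The process processes ░
             ┃The architecture monit░
             ┃Data processing optimi▼


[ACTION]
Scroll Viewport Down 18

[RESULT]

                                     
                                     
                                     
                                     
      ┏━━━━━━┏━━━━━━━━━━━━━━━━━━━━━━━
      ┃ Sprea┃ FileViewer            
━━━━━━━━━━━━━━━┓─────────────────────
endarWidget    ┃e pipeline manages c▲
───────────────┨ch component process█
January 2030   ┃e framework validate░
u We Th Fr Sa S┃e system manages bat░
1  2  3  4  5  ┃e system transforms ░
8  9 10 11 12 1┃                    ░
5 16 17 18 19 2┃                    ░
2 23 24 25* 26 ┃e algorithm analyzes░
━━━━━━━━━━━━━━━┛ror handling analyze░
             ┃The process processes ░
             ┃The architecture monit░
             ┃Data processing optimi▼
             ┗━━━━━━━━━━━━━━━━━━━━━━━


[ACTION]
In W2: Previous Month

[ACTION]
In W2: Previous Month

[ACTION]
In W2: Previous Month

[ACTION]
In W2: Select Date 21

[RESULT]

                                     
                                     
                                     
                                     
      ┏━━━━━━┏━━━━━━━━━━━━━━━━━━━━━━━
      ┃ Sprea┃ FileViewer            
━━━━━━━━━━━━━━━┓─────────────────────
endarWidget    ┃e pipeline manages c▲
───────────────┨ch component process█
October 2029   ┃e framework validate░
u We Th Fr Sa S┃e system manages bat░
2  3  4  5  6  ┃e system transforms ░
9 10 11 12 13 1┃                    ░
6 17 18 19 20 [┃                    ░
3 24 25 26 27 2┃e algorithm analyzes░
━━━━━━━━━━━━━━━┛ror handling analyze░
             ┃The process processes ░
             ┃The architecture monit░
             ┃Data processing optimi▼
             ┗━━━━━━━━━━━━━━━━━━━━━━━


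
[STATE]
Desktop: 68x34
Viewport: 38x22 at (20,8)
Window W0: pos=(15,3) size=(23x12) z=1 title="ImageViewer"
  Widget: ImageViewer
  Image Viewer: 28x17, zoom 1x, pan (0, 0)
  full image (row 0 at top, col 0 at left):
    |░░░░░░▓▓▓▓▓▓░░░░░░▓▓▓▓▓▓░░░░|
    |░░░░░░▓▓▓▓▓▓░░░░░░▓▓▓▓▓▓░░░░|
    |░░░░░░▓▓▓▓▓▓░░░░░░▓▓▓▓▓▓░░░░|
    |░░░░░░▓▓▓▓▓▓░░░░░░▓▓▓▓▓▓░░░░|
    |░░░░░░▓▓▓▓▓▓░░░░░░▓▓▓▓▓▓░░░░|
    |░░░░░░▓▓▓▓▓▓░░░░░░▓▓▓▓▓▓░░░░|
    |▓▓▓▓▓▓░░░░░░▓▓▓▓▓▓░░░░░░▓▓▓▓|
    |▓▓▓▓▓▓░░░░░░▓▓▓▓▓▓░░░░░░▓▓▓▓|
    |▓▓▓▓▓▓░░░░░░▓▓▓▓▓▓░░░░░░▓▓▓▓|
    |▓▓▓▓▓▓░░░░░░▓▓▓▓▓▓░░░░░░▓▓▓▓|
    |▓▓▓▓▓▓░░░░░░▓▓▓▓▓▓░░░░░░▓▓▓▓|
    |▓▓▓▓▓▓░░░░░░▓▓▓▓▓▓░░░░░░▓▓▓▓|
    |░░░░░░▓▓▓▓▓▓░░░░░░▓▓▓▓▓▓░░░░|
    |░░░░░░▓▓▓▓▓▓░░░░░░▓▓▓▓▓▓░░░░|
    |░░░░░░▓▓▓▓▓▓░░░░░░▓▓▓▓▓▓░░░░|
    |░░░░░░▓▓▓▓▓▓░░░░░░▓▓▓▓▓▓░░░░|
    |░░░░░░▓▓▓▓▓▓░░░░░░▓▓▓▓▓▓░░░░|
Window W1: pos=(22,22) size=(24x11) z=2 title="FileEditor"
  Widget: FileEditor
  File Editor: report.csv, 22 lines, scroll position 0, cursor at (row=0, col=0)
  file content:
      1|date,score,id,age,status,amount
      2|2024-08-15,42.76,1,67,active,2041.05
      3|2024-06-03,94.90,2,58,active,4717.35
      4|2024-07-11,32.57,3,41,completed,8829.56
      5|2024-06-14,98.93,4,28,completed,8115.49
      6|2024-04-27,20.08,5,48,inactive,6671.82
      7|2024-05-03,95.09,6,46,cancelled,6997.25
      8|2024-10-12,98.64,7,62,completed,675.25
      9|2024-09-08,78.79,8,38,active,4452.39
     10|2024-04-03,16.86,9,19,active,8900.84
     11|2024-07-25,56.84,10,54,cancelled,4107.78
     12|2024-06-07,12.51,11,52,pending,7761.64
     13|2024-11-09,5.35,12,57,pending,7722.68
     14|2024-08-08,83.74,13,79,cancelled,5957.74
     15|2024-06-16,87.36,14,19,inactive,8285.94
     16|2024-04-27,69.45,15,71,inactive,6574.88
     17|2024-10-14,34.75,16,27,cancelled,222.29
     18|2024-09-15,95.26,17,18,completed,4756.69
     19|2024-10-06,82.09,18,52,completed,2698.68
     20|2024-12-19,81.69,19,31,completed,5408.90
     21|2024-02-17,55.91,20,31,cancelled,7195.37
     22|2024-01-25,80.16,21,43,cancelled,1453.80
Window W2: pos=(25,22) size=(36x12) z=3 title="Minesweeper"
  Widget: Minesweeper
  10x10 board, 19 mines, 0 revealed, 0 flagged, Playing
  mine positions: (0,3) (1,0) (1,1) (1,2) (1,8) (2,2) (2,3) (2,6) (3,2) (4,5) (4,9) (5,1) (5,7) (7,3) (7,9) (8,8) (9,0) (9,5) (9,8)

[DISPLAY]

░░▓▓▓▓▓▓░░░░░░▓▓▓┃                    
░░▓▓▓▓▓▓░░░░░░▓▓▓┃                    
░░▓▓▓▓▓▓░░░░░░▓▓▓┃                    
░░▓▓▓▓▓▓░░░░░░▓▓▓┃                    
▓▓░░░░░░▓▓▓▓▓▓░░░┃                    
▓▓░░░░░░▓▓▓▓▓▓░░░┃                    
━━━━━━━━━━━━━━━━━┛                    
                                      
                                      
                                      
                                      
                                      
                                      
                                      
  ┏━━┏━━━━━━━━━━━━━━━━━━━━━━━━━━━━━━━━
  ┃ F┃ Minesweeper                    
  ┠──┠────────────────────────────────
  ┃█a┃■■■■■■■■■■                      
  ┃20┃■■■■■■■■■■                      
  ┃20┃■■■■■■■■■■                      
  ┃20┃■■■■■■■■■■                      
  ┃20┃■■■■■■■■■■                      


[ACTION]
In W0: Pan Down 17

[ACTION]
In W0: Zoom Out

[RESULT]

                 ┃                    
                 ┃                    
                 ┃                    
                 ┃                    
                 ┃                    
                 ┃                    
━━━━━━━━━━━━━━━━━┛                    
                                      
                                      
                                      
                                      
                                      
                                      
                                      
  ┏━━┏━━━━━━━━━━━━━━━━━━━━━━━━━━━━━━━━
  ┃ F┃ Minesweeper                    
  ┠──┠────────────────────────────────
  ┃█a┃■■■■■■■■■■                      
  ┃20┃■■■■■■■■■■                      
  ┃20┃■■■■■■■■■■                      
  ┃20┃■■■■■■■■■■                      
  ┃20┃■■■■■■■■■■                      


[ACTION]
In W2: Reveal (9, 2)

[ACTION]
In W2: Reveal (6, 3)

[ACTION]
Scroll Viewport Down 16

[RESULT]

                 ┃                    
                 ┃                    
━━━━━━━━━━━━━━━━━┛                    
                                      
                                      
                                      
                                      
                                      
                                      
                                      
  ┏━━┏━━━━━━━━━━━━━━━━━━━━━━━━━━━━━━━━
  ┃ F┃ Minesweeper                    
  ┠──┠────────────────────────────────
  ┃█a┃■■■■■■■■■■                      
  ┃20┃■■■■■■■■■■                      
  ┃20┃■■■■■■■■■■                      
  ┃20┃■■■■■■■■■■                      
  ┃20┃■■■■■■■■■■                      
  ┃20┃■■■■■■■■■■                      
  ┃20┃■■■1■■■■■■                      
  ┗━━┃■■■■■■■■■■                      
     ┗━━━━━━━━━━━━━━━━━━━━━━━━━━━━━━━━


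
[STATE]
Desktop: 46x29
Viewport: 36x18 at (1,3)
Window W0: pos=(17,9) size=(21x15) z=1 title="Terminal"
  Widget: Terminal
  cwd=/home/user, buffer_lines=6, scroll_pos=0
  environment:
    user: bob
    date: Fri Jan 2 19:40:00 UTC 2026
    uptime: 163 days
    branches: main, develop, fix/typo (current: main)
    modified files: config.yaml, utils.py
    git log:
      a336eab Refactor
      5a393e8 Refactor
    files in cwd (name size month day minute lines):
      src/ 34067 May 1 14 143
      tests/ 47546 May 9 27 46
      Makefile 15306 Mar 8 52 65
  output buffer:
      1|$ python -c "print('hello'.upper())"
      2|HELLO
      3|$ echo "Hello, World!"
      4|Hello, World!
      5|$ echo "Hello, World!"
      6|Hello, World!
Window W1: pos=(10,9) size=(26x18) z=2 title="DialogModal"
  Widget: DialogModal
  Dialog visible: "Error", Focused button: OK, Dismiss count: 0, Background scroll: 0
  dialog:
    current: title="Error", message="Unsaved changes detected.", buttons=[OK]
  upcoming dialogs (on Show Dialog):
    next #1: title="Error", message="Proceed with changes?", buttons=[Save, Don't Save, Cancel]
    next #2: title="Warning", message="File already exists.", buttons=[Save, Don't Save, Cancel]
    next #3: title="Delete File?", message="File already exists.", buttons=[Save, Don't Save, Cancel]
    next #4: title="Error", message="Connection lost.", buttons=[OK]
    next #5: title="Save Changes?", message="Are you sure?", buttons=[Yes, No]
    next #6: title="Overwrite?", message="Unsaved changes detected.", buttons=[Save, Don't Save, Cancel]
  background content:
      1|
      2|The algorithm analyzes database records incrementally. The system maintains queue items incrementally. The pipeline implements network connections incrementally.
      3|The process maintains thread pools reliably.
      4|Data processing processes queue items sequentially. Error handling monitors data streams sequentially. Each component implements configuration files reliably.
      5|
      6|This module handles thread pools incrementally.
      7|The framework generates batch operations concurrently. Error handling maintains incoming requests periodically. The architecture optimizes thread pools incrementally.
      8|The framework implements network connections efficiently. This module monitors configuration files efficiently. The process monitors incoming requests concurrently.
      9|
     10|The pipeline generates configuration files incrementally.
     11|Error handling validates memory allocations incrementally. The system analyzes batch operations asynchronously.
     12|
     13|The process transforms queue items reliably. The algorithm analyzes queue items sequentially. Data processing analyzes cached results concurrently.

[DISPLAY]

                                    
                                    
                                    
                                    
                                    
                                    
         ┏━━━━━━━━━━━━━━━━━━━━━━━━┓━
         ┃ DialogModal            ┃ 
         ┠────────────────────────┨─
         ┃                        ┃(
         ┃The algorithm analyzes d┃ 
         ┃The process maintains th┃l
         ┃Data processing processe┃ 
         ┃  ┌──────────────────┐  ┃l
         ┃Th│      Error       │re┃ 
         ┃Th│Unsaved changes de│s ┃ 
         ┃Th│       [OK]       │ts┃ 
         ┃  └──────────────────┘  ┃ 


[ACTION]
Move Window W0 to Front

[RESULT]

                                    
                                    
                                    
                                    
                                    
                                    
         ┏━━━━━━┏━━━━━━━━━━━━━━━━━━━
         ┃ Dialo┃ Terminal          
         ┠──────┠───────────────────
         ┃      ┃$ python -c "print(
         ┃The al┃HELLO              
         ┃The pr┃$ echo "Hello, Worl
         ┃Data p┃Hello, World!      
         ┃  ┌───┃$ echo "Hello, Worl
         ┃Th│   ┃Hello, World!      
         ┃Th│Uns┃$ █                
         ┃Th│   ┃                   
         ┃  └───┃                   


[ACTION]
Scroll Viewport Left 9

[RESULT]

                                    
                                    
                                    
                                    
                                    
                                    
          ┏━━━━━━┏━━━━━━━━━━━━━━━━━━
          ┃ Dialo┃ Terminal         
          ┠──────┠──────────────────
          ┃      ┃$ python -c "print
          ┃The al┃HELLO             
          ┃The pr┃$ echo "Hello, Wor
          ┃Data p┃Hello, World!     
          ┃  ┌───┃$ echo "Hello, Wor
          ┃Th│   ┃Hello, World!     
          ┃Th│Uns┃$ █               
          ┃Th│   ┃                  
          ┃  └───┃                  


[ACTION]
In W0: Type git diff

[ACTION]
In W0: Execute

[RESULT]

                                    
                                    
                                    
                                    
                                    
                                    
          ┏━━━━━━┏━━━━━━━━━━━━━━━━━━
          ┃ Dialo┃ Terminal         
          ┠──────┠──────────────────
          ┃      ┃Hello, World!     
          ┃The al┃$ echo "Hello, Wor
          ┃The pr┃Hello, World!     
          ┃Data p┃$ git diff        
          ┃  ┌───┃diff --git a/main.
          ┃Th│   ┃--- a/main.py     
          ┃Th│Uns┃+++ b/main.py     
          ┃Th│   ┃@@ -1,3 +1,4 @@   
          ┃  └───┃+# updated        


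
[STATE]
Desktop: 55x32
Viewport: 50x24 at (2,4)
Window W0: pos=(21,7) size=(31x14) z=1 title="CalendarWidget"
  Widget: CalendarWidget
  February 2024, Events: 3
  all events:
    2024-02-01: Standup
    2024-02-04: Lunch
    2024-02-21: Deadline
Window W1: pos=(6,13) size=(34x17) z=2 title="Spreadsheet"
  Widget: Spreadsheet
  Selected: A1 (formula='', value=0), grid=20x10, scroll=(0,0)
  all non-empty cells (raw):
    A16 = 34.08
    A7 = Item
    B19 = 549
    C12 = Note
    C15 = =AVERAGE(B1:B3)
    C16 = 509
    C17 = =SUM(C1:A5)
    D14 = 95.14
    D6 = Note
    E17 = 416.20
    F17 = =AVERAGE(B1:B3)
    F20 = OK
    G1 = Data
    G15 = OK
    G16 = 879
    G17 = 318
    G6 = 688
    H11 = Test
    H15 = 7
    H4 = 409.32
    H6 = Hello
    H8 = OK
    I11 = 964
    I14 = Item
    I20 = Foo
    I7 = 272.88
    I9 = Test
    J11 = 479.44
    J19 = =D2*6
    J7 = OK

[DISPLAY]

                                                  
                                                  
                                                  
                   ┏━━━━━━━━━━━━━━━━━━━━━━━━━━━━━┓
                   ┃ CalendarWidget              ┃
                   ┠─────────────────────────────┨
                   ┃        February 2024        ┃
                   ┃Mo Tu We Th Fr Sa Su         ┃
                   ┃          1*  2  3  4*       ┃
    ┏━━━━━━━━━━━━━━━━━━━━━━━━━━━━━━━━┓11         ┃
    ┃ Spreadsheet                    ┃18         ┃
    ┠────────────────────────────────┨ 25        ┃
    ┃A1:                             ┃           ┃
    ┃       A       B       C       D┃           ┃
    ┃--------------------------------┃           ┃
    ┃  1      [0]       0       0    ┃           ┃
    ┃  2        0       0       0    ┃━━━━━━━━━━━┛
    ┃  3        0       0       0    ┃            
    ┃  4        0       0       0    ┃            
    ┃  5        0       0       0    ┃            
    ┃  6        0       0       0Note┃            
    ┃  7 Item           0       0    ┃            
    ┃  8        0       0       0    ┃            
    ┃  9        0       0       0    ┃            


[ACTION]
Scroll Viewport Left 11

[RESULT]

                                                  
                                                  
                                                  
                     ┏━━━━━━━━━━━━━━━━━━━━━━━━━━━━
                     ┃ CalendarWidget             
                     ┠────────────────────────────
                     ┃        February 2024       
                     ┃Mo Tu We Th Fr Sa Su        
                     ┃          1*  2  3  4*      
      ┏━━━━━━━━━━━━━━━━━━━━━━━━━━━━━━━━┓11        
      ┃ Spreadsheet                    ┃18        
      ┠────────────────────────────────┨ 25       
      ┃A1:                             ┃          
      ┃       A       B       C       D┃          
      ┃--------------------------------┃          
      ┃  1      [0]       0       0    ┃          
      ┃  2        0       0       0    ┃━━━━━━━━━━
      ┃  3        0       0       0    ┃          
      ┃  4        0       0       0    ┃          
      ┃  5        0       0       0    ┃          
      ┃  6        0       0       0Note┃          
      ┃  7 Item           0       0    ┃          
      ┃  8        0       0       0    ┃          
      ┃  9        0       0       0    ┃          


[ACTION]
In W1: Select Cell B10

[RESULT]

                                                  
                                                  
                                                  
                     ┏━━━━━━━━━━━━━━━━━━━━━━━━━━━━
                     ┃ CalendarWidget             
                     ┠────────────────────────────
                     ┃        February 2024       
                     ┃Mo Tu We Th Fr Sa Su        
                     ┃          1*  2  3  4*      
      ┏━━━━━━━━━━━━━━━━━━━━━━━━━━━━━━━━┓11        
      ┃ Spreadsheet                    ┃18        
      ┠────────────────────────────────┨ 25       
      ┃B10:                            ┃          
      ┃       A       B       C       D┃          
      ┃--------------------------------┃          
      ┃  1        0       0       0    ┃          
      ┃  2        0       0       0    ┃━━━━━━━━━━
      ┃  3        0       0       0    ┃          
      ┃  4        0       0       0    ┃          
      ┃  5        0       0       0    ┃          
      ┃  6        0       0       0Note┃          
      ┃  7 Item           0       0    ┃          
      ┃  8        0       0       0    ┃          
      ┃  9        0       0       0    ┃          


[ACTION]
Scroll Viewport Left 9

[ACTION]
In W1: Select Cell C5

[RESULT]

                                                  
                                                  
                                                  
                     ┏━━━━━━━━━━━━━━━━━━━━━━━━━━━━
                     ┃ CalendarWidget             
                     ┠────────────────────────────
                     ┃        February 2024       
                     ┃Mo Tu We Th Fr Sa Su        
                     ┃          1*  2  3  4*      
      ┏━━━━━━━━━━━━━━━━━━━━━━━━━━━━━━━━┓11        
      ┃ Spreadsheet                    ┃18        
      ┠────────────────────────────────┨ 25       
      ┃C5:                             ┃          
      ┃       A       B       C       D┃          
      ┃--------------------------------┃          
      ┃  1        0       0       0    ┃          
      ┃  2        0       0       0    ┃━━━━━━━━━━
      ┃  3        0       0       0    ┃          
      ┃  4        0       0       0    ┃          
      ┃  5        0       0     [0]    ┃          
      ┃  6        0       0       0Note┃          
      ┃  7 Item           0       0    ┃          
      ┃  8        0       0       0    ┃          
      ┃  9        0       0       0    ┃          


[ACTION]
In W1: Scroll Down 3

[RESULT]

                                                  
                                                  
                                                  
                     ┏━━━━━━━━━━━━━━━━━━━━━━━━━━━━
                     ┃ CalendarWidget             
                     ┠────────────────────────────
                     ┃        February 2024       
                     ┃Mo Tu We Th Fr Sa Su        
                     ┃          1*  2  3  4*      
      ┏━━━━━━━━━━━━━━━━━━━━━━━━━━━━━━━━┓11        
      ┃ Spreadsheet                    ┃18        
      ┠────────────────────────────────┨ 25       
      ┃C5:                             ┃          
      ┃       A       B       C       D┃          
      ┃--------------------------------┃          
      ┃  4        0       0       0    ┃          
      ┃  5        0       0     [0]    ┃━━━━━━━━━━
      ┃  6        0       0       0Note┃          
      ┃  7 Item           0       0    ┃          
      ┃  8        0       0       0    ┃          
      ┃  9        0       0       0    ┃          
      ┃ 10        0       0       0    ┃          
      ┃ 11        0       0       0    ┃          
      ┃ 12        0       0Note        ┃          


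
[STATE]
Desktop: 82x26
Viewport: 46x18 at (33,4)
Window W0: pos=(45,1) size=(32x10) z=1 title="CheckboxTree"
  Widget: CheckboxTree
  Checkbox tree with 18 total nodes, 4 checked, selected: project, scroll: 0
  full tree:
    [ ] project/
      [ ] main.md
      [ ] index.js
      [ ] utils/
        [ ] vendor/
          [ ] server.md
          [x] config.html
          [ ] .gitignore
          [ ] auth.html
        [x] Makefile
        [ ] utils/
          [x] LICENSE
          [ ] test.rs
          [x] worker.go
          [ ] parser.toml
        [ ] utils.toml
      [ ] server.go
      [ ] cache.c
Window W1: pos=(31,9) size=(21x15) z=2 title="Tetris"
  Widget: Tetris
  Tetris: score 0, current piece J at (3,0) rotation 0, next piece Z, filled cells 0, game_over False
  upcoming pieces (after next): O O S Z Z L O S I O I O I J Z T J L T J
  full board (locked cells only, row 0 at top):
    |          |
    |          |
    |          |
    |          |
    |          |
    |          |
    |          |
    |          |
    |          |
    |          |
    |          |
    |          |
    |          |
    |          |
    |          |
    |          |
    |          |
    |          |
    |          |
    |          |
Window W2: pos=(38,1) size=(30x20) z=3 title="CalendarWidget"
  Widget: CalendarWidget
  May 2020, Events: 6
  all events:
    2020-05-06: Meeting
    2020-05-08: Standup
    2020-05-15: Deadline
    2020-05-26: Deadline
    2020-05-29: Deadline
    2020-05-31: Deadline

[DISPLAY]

     ┃          May 2020          ┃        ┃  
     ┃Mo Tu We Th Fr Sa Su        ┃        ┃  
     ┃             1  2  3        ┃        ┃  
     ┃ 4  5  6*  7  8*  9 10      ┃        ┃  
     ┃11 12 13 14 15* 16 17       ┃        ┃  
━━━━━┃18 19 20 21 22 23 24        ┃        ┃  
Tetri┃25 26* 27 28 29* 30 31*     ┃━━━━━━━━┛  
─────┃                            ┃           
     ┃                            ┃           
     ┃                            ┃           
     ┃                            ┃           
     ┃                            ┃           
     ┃                            ┃           
     ┃                            ┃           
     ┃                            ┃           
     ┃                            ┃           
     ┗━━━━━━━━━━━━━━━━━━━━━━━━━━━━┛           
         │        ┃                           


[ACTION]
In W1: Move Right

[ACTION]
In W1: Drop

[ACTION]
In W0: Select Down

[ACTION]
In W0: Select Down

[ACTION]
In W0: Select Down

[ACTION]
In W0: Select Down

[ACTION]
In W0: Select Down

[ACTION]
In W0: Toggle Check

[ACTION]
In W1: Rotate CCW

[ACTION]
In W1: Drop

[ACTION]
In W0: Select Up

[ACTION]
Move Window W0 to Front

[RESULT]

     ┃      ┃ [-] project/                 ┃  
     ┃Mo Tu ┃   [ ] main.md                ┃  
     ┃      ┃   [ ] index.js               ┃  
     ┃ 4  5 ┃   [-] utils/                 ┃  
     ┃11 12 ┃>    [-] vendor/              ┃  
━━━━━┃18 19 ┃       [x] server.md          ┃  
Tetri┃25 26*┗━━━━━━━━━━━━━━━━━━━━━━━━━━━━━━┛  
─────┃                            ┃           
     ┃                            ┃           
     ┃                            ┃           
     ┃                            ┃           
     ┃                            ┃           
     ┃                            ┃           
     ┃                            ┃           
     ┃                            ┃           
     ┃                            ┃           
     ┗━━━━━━━━━━━━━━━━━━━━━━━━━━━━┛           
         │        ┃                           


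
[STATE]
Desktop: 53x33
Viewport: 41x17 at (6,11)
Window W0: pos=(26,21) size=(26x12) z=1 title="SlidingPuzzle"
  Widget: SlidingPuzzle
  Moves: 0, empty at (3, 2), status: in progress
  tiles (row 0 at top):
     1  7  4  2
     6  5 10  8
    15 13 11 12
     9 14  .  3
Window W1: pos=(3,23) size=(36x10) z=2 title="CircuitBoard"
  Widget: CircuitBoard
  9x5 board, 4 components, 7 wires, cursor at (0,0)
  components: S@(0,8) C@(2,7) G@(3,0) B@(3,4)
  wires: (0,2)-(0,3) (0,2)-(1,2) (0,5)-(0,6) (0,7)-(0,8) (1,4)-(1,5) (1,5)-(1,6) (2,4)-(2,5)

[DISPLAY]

                                         
                                         
                                         
                                         
                                         
                                         
                                         
                                         
                                         
                                         
                    ┏━━━━━━━━━━━━━━━━━━━━
                    ┃ SlidingPuzzle      
━━━━━━━━━━━━━━━━━━━━━━━━━━━━━━━━┓────────
ircuitBoard                     ┃───┬────
────────────────────────────────┨ 4 │  2 
 0 1 2 3 4 5 6 7 8              ┃───┼────
 [.]      · ─ ·       · ─ ·   · ┃10 │  8 


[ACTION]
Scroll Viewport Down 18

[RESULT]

                                         
                                         
                                         
                                         
                                         
                    ┏━━━━━━━━━━━━━━━━━━━━
                    ┃ SlidingPuzzle      
━━━━━━━━━━━━━━━━━━━━━━━━━━━━━━━━┓────────
ircuitBoard                     ┃───┬────
────────────────────────────────┨ 4 │  2 
 0 1 2 3 4 5 6 7 8              ┃───┼────
 [.]      · ─ ·       · ─ ·   · ┃10 │  8 
          │                     ┃───┼────
          ·       · ─ · ─ ·     ┃11 │ 12 
                                ┃───┼────
                  · ─ ·       C ┃   │  3 
━━━━━━━━━━━━━━━━━━━━━━━━━━━━━━━━┛━━━━━━━━


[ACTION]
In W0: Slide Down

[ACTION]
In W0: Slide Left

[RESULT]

                                         
                                         
                                         
                                         
                                         
                    ┏━━━━━━━━━━━━━━━━━━━━
                    ┃ SlidingPuzzle      
━━━━━━━━━━━━━━━━━━━━━━━━━━━━━━━━┓────────
ircuitBoard                     ┃───┬────
────────────────────────────────┨ 4 │  2 
 0 1 2 3 4 5 6 7 8              ┃───┼────
 [.]      · ─ ·       · ─ ·   · ┃10 │  8 
          │                     ┃───┼────
          ·       · ─ · ─ ·     ┃12 │    
                                ┃───┼────
                  · ─ ·       C ┃11 │  3 
━━━━━━━━━━━━━━━━━━━━━━━━━━━━━━━━┛━━━━━━━━


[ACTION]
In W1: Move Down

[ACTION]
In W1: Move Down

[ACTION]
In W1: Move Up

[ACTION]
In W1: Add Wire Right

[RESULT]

                                         
                                         
                                         
                                         
                                         
                    ┏━━━━━━━━━━━━━━━━━━━━
                    ┃ SlidingPuzzle      
━━━━━━━━━━━━━━━━━━━━━━━━━━━━━━━━┓────────
ircuitBoard                     ┃───┬────
────────────────────────────────┨ 4 │  2 
 0 1 2 3 4 5 6 7 8              ┃───┼────
          · ─ ·       · ─ ·   · ┃10 │  8 
          │                     ┃───┼────
 [.]─ ·   ·       · ─ · ─ ·     ┃12 │    
                                ┃───┼────
                  · ─ ·       C ┃11 │  3 
━━━━━━━━━━━━━━━━━━━━━━━━━━━━━━━━┛━━━━━━━━


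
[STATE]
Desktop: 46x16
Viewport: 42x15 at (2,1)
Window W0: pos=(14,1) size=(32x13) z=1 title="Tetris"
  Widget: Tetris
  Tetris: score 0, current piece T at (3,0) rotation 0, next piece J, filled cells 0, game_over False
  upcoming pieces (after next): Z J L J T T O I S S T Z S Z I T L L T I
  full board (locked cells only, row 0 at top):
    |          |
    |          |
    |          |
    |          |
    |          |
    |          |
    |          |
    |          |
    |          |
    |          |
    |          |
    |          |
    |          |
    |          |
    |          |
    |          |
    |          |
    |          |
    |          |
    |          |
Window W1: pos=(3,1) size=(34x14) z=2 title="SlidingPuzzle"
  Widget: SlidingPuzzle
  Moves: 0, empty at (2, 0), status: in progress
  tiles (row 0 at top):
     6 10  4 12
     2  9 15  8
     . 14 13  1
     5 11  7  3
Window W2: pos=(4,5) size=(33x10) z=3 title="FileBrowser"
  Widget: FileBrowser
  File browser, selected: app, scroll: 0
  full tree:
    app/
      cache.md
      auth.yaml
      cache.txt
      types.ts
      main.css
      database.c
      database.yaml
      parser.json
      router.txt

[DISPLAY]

 ┏━━━━━━━━━━━━━━━━━━━━━━━━━━━━━━━━┓━━━━━━━
 ┃ SlidingPuzzle                  ┃       
 ┠────────────────────────────────┨───────
 ┃┌────┬────┬────┬────┐           ┃       
 ┃┏━━━━━━━━━━━━━━━━━━━━━━━━━━━━━━━┓       
 ┃┃ FileBrowser                   ┃       
 ┃┠───────────────────────────────┨       
 ┃┃> [-] app/                     ┃       
 ┃┃    cache.md                   ┃       
 ┃┃    auth.yaml                  ┃       
 ┃┃    cache.txt                  ┃       
 ┃┃    types.ts                   ┃       
 ┃┃    main.css                   ┃━━━━━━━
 ┗┗━━━━━━━━━━━━━━━━━━━━━━━━━━━━━━━┛       
                                          


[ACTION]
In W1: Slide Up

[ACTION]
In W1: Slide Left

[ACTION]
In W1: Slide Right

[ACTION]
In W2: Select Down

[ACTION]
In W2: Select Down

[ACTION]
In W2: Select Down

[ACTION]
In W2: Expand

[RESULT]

 ┏━━━━━━━━━━━━━━━━━━━━━━━━━━━━━━━━┓━━━━━━━
 ┃ SlidingPuzzle                  ┃       
 ┠────────────────────────────────┨───────
 ┃┌────┬────┬────┬────┐           ┃       
 ┃┏━━━━━━━━━━━━━━━━━━━━━━━━━━━━━━━┓       
 ┃┃ FileBrowser                   ┃       
 ┃┠───────────────────────────────┨       
 ┃┃  [-] app/                     ┃       
 ┃┃    cache.md                   ┃       
 ┃┃    auth.yaml                  ┃       
 ┃┃  > cache.txt                  ┃       
 ┃┃    types.ts                   ┃       
 ┃┃    main.css                   ┃━━━━━━━
 ┗┗━━━━━━━━━━━━━━━━━━━━━━━━━━━━━━━┛       
                                          
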